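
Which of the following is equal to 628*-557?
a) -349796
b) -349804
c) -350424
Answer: a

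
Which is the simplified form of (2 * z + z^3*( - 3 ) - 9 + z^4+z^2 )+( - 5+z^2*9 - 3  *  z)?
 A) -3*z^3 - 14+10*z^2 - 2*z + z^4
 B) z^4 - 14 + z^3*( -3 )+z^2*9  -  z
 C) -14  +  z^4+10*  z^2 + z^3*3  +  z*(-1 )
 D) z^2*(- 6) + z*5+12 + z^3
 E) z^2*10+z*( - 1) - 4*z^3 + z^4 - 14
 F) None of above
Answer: F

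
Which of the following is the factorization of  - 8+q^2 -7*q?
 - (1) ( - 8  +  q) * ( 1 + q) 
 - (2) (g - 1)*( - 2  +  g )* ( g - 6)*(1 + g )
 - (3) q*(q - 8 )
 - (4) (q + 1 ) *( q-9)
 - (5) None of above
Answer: 1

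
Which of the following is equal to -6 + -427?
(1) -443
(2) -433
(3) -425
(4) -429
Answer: 2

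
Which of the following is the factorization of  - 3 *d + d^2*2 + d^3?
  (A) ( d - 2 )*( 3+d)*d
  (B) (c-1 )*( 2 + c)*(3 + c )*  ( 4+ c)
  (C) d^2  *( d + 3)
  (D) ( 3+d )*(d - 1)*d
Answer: D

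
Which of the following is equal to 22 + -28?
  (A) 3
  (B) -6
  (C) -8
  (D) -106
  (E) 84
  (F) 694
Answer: B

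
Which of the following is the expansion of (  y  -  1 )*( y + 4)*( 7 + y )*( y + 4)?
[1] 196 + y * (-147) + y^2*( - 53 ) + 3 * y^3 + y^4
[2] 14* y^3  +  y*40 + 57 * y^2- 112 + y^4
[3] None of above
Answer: 2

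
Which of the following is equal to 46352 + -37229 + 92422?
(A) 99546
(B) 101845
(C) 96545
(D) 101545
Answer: D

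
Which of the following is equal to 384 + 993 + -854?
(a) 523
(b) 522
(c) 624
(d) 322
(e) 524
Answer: a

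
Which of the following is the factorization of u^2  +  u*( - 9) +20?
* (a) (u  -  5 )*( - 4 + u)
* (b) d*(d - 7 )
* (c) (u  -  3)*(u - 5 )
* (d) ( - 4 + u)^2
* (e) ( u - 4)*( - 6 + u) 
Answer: a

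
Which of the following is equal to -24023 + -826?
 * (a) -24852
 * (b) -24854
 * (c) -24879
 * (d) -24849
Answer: d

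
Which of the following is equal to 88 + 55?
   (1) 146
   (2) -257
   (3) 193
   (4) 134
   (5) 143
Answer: 5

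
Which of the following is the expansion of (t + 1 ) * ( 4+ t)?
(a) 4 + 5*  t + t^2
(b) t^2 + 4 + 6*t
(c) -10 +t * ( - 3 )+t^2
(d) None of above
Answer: a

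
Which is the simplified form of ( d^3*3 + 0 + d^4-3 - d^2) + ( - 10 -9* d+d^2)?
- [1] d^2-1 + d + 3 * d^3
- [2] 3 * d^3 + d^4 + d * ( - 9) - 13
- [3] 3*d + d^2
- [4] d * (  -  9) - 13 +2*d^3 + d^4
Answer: 2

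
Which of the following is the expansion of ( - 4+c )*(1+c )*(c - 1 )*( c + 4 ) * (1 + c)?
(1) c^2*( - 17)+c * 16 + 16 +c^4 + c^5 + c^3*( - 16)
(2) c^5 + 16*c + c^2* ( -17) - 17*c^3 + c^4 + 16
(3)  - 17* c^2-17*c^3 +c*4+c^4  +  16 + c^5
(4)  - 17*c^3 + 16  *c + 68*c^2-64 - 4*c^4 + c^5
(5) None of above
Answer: 2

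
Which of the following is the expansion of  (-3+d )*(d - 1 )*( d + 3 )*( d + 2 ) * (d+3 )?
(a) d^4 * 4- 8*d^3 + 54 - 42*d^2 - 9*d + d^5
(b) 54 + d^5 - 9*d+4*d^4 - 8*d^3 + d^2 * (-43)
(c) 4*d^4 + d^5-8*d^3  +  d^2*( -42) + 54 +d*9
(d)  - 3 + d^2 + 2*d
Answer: a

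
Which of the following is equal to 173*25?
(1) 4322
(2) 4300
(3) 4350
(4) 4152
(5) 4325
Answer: 5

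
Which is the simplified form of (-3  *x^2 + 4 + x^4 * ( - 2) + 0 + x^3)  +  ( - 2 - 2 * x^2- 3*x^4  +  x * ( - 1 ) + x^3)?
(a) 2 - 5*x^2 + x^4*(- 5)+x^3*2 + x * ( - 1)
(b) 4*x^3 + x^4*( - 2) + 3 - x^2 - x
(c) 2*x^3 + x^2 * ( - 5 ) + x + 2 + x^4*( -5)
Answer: a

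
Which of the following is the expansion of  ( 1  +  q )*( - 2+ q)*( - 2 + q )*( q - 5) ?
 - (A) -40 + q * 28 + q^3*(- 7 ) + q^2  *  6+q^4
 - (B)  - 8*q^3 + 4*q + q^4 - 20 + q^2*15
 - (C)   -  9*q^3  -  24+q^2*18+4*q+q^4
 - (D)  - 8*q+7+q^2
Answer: B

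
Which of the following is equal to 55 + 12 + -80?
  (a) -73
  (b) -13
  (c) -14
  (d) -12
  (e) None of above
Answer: b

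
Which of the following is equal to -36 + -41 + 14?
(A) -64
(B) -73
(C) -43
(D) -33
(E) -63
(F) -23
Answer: E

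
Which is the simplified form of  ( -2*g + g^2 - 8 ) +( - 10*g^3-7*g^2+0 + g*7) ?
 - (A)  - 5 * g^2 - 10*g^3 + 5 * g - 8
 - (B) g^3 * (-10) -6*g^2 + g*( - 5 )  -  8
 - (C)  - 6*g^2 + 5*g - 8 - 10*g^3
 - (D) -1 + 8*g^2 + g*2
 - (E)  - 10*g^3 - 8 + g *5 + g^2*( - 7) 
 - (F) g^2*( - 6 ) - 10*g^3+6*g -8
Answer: C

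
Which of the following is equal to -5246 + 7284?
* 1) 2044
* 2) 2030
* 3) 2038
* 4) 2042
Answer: 3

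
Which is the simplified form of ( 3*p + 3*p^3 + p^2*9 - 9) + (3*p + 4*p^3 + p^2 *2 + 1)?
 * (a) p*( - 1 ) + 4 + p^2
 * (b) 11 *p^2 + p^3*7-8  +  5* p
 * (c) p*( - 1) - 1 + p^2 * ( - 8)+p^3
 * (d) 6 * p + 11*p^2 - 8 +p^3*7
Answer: d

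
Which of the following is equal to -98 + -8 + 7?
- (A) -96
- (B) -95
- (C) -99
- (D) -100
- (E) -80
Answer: C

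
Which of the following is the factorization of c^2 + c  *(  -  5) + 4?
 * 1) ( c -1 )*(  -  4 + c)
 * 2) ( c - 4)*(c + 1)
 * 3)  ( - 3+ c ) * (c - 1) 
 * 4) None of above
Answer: 1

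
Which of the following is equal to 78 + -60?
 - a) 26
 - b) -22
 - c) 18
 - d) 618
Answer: c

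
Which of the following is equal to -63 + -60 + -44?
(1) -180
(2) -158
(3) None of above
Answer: 3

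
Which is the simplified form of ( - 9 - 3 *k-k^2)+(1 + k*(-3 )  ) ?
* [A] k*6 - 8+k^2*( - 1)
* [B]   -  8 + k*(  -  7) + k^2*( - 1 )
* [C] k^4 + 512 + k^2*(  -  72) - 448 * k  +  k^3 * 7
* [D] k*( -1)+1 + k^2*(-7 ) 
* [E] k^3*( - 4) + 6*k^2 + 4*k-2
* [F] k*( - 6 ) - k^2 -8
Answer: F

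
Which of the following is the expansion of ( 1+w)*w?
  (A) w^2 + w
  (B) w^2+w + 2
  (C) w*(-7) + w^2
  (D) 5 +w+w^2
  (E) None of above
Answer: A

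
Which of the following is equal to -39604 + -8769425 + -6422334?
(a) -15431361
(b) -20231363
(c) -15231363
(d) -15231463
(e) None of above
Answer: c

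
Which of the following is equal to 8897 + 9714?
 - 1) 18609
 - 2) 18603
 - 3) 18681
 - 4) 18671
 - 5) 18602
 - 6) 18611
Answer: 6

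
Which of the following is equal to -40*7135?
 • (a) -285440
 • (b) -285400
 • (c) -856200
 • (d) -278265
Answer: b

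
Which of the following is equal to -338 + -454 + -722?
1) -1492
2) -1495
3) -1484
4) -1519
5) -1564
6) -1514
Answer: 6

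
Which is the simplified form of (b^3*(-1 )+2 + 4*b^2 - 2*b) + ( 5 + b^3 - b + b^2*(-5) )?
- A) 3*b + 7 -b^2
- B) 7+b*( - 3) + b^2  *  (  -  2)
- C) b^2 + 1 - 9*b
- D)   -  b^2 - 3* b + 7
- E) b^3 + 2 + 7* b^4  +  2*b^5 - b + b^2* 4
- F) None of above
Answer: D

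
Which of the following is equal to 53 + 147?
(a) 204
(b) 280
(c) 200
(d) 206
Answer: c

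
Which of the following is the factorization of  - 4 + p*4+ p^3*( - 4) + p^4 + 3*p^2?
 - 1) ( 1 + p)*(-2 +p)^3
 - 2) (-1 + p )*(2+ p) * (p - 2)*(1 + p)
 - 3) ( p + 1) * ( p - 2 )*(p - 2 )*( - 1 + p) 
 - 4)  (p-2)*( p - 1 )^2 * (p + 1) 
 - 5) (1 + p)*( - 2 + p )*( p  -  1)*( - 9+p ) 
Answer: 3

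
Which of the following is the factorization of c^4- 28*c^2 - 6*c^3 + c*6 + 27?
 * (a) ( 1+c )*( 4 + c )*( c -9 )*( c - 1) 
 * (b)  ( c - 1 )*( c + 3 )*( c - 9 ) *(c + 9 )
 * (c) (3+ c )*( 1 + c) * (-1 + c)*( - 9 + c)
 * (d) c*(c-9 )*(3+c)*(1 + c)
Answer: c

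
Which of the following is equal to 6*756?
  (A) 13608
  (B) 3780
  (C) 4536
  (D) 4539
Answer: C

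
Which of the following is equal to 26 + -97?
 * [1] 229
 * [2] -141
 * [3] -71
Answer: 3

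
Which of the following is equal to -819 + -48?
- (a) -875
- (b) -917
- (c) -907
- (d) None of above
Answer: d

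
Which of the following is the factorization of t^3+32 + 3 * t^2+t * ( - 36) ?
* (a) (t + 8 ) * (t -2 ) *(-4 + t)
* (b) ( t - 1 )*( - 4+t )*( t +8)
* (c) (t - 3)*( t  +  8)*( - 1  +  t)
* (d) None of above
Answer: b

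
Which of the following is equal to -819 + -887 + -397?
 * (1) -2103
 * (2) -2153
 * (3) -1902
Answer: 1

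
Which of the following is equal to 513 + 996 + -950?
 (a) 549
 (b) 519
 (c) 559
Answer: c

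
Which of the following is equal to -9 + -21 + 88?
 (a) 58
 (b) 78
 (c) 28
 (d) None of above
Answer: a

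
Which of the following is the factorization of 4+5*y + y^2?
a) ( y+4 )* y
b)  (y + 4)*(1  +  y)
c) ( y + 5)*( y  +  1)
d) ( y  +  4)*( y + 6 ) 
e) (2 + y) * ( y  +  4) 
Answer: b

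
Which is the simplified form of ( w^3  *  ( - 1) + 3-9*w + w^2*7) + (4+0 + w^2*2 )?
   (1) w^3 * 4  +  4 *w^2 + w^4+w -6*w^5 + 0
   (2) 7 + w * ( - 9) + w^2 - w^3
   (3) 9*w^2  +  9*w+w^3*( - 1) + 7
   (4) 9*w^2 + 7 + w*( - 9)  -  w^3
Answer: 4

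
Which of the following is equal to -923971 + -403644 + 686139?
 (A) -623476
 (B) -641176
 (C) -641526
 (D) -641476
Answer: D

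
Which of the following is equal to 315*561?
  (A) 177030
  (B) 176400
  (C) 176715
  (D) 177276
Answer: C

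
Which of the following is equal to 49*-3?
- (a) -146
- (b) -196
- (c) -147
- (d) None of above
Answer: c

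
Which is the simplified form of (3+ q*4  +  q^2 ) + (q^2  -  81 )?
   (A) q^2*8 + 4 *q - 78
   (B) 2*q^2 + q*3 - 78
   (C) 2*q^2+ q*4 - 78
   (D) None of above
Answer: C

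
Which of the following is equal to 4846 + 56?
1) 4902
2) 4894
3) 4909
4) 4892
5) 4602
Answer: 1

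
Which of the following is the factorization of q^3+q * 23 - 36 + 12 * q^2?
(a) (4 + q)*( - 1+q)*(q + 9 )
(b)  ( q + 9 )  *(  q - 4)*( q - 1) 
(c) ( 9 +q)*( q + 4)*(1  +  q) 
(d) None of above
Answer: a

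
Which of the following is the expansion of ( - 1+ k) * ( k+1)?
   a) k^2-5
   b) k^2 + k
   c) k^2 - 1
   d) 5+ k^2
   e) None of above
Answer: c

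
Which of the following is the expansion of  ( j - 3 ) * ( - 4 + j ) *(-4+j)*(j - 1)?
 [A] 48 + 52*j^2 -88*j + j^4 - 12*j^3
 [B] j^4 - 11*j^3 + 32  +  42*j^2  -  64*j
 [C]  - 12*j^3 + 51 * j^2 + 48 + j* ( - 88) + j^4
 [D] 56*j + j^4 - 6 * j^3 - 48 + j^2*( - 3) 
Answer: C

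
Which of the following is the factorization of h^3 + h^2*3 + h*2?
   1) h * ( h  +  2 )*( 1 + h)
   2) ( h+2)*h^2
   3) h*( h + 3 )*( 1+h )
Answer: 1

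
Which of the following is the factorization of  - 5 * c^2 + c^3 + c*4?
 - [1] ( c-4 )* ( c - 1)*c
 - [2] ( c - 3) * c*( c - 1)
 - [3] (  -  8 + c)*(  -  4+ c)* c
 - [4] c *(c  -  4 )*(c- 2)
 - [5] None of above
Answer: 1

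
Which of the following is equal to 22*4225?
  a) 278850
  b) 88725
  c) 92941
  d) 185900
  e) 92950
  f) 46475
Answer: e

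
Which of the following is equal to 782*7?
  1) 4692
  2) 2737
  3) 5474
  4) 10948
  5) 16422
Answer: 3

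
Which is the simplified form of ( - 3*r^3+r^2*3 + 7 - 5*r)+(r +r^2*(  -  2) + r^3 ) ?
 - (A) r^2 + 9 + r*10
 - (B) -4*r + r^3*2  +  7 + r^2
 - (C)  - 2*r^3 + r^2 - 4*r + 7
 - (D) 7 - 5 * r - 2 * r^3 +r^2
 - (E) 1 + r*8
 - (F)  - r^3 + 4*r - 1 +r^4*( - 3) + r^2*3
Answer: C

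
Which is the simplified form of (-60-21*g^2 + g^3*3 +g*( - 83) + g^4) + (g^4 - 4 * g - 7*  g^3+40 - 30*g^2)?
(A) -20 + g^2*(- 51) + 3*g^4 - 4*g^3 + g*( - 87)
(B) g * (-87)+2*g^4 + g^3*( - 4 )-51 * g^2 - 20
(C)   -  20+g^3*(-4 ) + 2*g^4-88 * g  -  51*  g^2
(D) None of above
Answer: B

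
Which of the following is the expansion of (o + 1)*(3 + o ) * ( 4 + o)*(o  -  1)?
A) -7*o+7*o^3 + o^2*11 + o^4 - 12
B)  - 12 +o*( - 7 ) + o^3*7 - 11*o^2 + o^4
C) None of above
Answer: A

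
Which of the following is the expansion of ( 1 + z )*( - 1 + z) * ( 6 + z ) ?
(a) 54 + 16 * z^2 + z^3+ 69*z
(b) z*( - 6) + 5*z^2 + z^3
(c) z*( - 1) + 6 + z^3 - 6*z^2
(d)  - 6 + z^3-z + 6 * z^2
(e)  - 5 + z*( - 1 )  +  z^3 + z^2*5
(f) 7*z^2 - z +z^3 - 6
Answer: d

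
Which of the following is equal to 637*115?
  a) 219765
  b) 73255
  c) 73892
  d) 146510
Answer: b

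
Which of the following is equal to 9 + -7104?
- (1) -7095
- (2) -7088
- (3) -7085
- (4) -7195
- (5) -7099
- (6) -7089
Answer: 1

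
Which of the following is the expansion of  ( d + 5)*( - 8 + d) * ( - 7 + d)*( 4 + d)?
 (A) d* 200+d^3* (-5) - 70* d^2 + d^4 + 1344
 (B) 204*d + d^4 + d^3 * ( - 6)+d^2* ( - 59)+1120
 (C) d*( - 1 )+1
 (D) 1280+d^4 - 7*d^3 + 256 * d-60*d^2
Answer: B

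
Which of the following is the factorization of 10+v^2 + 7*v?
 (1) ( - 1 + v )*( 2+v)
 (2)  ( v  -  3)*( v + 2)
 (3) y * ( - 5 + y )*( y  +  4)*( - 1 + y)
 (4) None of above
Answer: 4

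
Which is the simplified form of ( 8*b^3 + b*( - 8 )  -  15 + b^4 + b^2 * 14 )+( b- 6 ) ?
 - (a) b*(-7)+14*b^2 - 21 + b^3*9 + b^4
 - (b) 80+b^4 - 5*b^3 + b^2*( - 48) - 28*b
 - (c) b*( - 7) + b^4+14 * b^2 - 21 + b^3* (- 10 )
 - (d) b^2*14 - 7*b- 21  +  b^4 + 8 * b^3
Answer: d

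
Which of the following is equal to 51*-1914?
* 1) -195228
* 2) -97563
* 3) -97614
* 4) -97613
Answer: 3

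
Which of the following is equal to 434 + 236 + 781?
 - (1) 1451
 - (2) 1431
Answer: 1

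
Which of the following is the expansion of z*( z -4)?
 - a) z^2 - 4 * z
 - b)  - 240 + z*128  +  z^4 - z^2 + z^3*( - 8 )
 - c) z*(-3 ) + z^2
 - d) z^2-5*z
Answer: a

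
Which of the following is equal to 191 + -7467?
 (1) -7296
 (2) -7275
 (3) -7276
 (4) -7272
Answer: 3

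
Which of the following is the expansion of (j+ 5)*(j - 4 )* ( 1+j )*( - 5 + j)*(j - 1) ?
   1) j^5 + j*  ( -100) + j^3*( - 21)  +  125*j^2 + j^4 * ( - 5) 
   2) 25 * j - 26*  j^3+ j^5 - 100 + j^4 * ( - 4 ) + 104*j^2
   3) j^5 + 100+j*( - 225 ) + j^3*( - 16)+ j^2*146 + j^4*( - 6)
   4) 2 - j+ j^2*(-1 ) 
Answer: 2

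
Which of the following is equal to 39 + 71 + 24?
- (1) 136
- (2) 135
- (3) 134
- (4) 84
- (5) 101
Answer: 3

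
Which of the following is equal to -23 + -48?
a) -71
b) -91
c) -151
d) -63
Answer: a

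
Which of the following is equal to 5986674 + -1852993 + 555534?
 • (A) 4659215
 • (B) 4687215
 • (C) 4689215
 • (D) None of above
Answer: C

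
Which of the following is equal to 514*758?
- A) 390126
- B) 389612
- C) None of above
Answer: B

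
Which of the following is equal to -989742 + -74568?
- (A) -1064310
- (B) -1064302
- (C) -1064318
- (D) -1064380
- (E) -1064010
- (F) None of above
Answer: A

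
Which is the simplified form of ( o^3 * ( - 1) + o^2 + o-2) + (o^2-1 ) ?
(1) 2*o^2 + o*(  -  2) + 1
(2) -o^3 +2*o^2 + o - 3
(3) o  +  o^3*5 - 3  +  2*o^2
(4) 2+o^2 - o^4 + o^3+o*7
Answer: 2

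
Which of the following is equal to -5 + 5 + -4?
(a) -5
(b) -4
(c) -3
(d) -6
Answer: b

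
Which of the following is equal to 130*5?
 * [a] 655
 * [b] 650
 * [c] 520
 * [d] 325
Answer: b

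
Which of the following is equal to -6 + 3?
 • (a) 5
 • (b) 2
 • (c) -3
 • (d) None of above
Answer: c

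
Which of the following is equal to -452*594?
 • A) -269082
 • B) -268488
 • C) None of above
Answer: B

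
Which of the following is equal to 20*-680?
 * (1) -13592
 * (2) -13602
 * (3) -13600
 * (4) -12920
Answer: 3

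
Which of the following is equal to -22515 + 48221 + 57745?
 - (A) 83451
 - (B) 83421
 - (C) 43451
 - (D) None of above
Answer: A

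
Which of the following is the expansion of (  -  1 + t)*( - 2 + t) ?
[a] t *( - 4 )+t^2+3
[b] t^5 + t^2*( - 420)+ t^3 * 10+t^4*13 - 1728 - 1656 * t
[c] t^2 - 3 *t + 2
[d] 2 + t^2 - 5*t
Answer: c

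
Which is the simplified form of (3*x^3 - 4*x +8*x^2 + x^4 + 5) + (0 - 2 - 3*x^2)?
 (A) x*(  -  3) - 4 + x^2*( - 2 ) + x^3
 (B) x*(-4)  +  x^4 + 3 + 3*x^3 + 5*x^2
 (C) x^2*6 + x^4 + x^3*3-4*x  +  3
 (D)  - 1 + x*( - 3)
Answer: B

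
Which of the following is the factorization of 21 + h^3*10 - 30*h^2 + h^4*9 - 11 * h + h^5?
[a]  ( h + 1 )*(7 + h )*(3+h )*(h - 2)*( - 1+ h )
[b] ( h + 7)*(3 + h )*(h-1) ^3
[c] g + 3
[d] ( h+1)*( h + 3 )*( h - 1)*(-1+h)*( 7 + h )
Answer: d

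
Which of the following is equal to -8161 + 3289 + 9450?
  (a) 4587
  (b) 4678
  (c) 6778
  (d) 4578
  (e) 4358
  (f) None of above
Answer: d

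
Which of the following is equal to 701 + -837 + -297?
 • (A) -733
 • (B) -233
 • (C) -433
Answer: C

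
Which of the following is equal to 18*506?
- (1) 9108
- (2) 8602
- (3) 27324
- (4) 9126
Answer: 1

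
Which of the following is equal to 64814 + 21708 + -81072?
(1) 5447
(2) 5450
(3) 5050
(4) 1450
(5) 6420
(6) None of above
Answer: 2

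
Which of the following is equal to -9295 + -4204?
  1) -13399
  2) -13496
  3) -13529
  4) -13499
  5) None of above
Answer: 4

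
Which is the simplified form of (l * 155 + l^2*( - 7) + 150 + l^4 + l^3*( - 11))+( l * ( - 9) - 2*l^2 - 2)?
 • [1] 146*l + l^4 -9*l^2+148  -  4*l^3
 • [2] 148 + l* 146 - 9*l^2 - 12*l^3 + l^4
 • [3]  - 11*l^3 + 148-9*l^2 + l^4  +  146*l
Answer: 3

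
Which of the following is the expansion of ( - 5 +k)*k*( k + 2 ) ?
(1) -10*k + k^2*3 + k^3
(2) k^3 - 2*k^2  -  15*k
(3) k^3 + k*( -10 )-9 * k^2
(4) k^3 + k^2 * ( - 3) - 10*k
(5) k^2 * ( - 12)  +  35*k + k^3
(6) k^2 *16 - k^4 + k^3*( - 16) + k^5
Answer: 4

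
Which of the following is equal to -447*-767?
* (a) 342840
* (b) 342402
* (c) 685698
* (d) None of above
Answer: d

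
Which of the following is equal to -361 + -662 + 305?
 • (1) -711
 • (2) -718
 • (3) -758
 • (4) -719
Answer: 2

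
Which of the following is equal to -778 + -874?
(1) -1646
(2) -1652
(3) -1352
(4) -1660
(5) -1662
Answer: 2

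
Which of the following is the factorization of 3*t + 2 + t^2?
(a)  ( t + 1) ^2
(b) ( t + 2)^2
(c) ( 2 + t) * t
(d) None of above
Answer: d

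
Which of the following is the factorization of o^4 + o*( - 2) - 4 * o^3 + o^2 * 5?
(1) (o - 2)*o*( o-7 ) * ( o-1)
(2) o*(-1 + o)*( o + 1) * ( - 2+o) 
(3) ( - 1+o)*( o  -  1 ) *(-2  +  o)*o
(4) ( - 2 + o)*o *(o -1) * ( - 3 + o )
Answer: 3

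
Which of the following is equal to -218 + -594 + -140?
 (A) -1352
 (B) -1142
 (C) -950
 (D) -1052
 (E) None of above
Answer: E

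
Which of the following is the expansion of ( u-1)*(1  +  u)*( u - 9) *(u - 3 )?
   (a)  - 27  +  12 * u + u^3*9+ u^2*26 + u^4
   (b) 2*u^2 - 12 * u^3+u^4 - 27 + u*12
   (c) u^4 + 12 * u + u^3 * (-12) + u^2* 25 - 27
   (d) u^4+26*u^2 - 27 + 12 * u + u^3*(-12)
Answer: d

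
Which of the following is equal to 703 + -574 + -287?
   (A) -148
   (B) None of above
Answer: B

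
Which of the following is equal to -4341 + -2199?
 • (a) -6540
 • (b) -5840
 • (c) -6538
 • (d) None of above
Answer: a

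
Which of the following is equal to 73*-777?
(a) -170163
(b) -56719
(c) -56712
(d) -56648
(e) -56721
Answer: e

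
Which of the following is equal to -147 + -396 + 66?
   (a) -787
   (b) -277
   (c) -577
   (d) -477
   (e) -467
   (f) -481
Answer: d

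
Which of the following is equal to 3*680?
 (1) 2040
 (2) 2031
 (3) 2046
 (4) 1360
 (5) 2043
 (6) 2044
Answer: 1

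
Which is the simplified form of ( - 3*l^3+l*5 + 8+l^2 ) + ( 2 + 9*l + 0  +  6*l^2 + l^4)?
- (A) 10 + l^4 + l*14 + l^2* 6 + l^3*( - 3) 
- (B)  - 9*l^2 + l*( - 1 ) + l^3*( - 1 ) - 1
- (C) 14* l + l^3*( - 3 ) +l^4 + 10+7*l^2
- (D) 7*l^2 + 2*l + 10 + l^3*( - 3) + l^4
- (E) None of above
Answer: C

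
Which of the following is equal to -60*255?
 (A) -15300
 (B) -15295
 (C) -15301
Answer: A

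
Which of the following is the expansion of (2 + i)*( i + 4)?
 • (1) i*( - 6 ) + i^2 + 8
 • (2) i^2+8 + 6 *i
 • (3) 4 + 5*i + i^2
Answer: 2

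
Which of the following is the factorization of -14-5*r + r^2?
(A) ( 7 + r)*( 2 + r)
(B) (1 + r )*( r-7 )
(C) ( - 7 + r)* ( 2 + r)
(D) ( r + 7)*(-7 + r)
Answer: C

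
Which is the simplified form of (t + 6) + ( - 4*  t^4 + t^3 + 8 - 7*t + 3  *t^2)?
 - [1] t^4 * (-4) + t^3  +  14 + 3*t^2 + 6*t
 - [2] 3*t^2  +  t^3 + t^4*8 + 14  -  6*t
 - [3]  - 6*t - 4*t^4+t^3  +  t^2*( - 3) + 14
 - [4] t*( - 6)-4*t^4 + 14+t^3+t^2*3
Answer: 4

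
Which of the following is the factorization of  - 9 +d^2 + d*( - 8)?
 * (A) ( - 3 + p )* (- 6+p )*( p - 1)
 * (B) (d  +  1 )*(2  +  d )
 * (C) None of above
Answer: C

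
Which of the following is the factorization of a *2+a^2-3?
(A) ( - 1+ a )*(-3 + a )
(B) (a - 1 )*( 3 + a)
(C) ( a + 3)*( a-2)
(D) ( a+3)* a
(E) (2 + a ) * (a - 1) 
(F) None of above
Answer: B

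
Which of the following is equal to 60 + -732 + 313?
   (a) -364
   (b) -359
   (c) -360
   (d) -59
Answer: b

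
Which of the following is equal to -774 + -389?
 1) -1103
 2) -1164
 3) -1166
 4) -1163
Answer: 4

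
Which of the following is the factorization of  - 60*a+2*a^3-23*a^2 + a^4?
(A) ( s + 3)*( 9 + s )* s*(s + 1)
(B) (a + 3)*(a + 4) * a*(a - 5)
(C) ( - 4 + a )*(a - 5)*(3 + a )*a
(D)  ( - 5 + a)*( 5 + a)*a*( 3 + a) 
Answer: B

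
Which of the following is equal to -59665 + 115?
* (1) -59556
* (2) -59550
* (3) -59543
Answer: 2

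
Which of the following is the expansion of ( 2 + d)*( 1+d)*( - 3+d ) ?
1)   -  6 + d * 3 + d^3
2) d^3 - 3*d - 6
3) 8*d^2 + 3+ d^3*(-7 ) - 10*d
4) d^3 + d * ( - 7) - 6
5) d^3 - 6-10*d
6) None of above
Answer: 4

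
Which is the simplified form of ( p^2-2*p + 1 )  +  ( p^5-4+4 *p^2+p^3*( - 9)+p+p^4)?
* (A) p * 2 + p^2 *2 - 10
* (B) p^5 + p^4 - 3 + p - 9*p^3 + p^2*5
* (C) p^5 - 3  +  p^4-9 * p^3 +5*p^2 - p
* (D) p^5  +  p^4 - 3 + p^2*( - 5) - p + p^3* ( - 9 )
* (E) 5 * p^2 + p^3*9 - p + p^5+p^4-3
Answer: C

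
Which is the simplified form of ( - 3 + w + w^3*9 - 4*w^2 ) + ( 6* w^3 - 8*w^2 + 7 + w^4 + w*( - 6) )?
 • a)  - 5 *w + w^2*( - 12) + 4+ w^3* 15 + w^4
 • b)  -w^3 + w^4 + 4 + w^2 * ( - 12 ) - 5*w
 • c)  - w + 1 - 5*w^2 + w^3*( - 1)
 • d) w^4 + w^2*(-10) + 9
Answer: a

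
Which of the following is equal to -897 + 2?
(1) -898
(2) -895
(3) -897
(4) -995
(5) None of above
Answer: 2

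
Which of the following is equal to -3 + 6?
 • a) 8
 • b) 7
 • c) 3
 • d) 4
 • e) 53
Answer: c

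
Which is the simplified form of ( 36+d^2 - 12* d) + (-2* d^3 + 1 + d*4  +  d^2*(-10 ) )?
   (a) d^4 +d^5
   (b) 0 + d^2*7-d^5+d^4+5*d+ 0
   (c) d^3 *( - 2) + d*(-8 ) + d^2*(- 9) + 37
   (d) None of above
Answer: c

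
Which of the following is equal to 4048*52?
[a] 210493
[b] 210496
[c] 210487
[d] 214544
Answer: b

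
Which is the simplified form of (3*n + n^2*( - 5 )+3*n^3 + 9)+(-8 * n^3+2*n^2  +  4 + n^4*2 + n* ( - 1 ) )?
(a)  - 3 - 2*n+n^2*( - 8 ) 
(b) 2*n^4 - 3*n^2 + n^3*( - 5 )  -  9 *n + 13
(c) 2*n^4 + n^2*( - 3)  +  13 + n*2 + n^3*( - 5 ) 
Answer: c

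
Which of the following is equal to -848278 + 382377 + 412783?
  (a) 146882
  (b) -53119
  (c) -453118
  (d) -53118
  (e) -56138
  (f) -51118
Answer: d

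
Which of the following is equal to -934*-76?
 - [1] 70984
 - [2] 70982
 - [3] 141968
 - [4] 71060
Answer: 1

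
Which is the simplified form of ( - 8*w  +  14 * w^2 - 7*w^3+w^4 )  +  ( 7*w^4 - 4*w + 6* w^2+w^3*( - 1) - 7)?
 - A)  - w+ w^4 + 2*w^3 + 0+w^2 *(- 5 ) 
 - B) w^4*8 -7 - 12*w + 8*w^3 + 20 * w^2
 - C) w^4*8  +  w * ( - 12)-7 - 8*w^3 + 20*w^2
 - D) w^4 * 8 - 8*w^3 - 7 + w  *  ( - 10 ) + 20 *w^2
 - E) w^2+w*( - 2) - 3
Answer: C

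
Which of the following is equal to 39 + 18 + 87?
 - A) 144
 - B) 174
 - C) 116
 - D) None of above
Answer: A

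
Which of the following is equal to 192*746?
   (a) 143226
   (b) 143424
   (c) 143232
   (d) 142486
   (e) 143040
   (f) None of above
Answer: c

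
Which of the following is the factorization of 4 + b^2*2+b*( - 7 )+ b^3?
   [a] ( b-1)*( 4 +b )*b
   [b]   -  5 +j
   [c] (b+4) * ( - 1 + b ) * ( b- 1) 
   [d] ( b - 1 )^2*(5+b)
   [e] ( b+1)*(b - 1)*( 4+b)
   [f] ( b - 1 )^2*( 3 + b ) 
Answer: c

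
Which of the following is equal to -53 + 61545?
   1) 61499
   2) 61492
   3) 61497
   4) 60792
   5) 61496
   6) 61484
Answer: 2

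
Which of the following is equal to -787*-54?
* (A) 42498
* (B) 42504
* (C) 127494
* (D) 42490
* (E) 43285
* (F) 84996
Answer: A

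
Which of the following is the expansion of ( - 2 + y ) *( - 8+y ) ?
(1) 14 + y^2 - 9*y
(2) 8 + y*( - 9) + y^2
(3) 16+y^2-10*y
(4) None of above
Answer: 3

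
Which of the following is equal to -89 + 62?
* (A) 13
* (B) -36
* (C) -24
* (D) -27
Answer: D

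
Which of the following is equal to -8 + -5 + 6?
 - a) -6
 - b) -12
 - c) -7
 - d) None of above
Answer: c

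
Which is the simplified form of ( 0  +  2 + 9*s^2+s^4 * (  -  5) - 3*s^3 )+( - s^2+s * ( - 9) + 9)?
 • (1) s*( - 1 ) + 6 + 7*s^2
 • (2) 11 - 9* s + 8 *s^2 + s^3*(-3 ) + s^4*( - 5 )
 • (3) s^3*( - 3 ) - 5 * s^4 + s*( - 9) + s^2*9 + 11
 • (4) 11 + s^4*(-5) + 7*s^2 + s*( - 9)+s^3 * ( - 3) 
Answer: 2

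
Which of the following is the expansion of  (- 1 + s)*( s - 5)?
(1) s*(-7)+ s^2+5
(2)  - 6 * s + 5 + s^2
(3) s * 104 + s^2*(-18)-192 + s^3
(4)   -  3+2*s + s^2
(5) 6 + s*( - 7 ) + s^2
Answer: 2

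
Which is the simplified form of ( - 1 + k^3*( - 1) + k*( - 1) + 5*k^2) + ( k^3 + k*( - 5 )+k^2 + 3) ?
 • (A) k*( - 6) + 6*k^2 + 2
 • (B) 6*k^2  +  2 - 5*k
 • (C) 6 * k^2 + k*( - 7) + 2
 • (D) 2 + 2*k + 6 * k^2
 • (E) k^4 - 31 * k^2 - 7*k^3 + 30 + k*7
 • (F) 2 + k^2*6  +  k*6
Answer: A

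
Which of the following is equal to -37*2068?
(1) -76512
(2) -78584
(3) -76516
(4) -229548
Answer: 3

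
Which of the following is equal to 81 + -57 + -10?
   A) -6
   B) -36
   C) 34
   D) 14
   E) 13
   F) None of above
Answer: D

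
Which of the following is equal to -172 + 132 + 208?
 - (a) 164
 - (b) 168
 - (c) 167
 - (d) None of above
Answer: b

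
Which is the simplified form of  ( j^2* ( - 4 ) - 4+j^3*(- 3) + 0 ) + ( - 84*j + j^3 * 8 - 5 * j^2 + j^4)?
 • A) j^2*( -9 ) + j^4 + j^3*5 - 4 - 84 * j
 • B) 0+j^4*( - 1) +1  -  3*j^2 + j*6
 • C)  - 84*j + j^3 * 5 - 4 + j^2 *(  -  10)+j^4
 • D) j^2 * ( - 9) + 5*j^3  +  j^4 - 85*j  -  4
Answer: A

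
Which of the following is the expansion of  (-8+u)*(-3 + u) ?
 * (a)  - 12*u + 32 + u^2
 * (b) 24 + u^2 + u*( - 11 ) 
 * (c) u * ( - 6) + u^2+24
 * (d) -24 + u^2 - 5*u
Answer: b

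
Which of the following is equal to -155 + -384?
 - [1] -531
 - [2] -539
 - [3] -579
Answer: 2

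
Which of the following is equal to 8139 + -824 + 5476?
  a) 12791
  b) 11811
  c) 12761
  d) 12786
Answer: a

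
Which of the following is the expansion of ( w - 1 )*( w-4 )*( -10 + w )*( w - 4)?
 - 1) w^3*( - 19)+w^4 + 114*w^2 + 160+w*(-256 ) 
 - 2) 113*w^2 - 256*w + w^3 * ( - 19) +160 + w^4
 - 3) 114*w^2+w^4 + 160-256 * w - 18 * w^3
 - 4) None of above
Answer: 1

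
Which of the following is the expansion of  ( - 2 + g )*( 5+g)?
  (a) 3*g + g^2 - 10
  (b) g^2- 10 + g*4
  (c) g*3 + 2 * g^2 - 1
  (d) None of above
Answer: a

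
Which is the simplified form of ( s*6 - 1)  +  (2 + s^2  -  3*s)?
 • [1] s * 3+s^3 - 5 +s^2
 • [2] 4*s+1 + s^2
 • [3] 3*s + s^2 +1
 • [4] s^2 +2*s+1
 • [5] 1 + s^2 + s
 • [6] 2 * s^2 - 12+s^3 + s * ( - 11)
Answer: 3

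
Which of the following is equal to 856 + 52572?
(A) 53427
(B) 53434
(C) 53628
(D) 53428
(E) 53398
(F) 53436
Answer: D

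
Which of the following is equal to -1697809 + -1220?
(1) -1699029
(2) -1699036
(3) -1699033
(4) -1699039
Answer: 1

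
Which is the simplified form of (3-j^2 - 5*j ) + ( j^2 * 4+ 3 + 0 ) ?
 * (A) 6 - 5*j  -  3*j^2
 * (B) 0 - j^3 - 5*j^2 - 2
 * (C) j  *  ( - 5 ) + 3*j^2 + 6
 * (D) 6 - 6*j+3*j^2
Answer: C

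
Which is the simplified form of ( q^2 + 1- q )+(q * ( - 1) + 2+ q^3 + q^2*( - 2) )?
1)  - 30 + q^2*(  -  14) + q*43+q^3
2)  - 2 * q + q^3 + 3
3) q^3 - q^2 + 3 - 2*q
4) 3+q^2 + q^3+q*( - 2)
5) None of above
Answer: 3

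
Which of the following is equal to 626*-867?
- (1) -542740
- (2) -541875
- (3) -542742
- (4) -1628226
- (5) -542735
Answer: 3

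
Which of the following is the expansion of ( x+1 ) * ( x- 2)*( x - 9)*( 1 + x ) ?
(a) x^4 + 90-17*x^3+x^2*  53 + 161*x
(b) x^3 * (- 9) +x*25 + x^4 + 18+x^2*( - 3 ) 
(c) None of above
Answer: b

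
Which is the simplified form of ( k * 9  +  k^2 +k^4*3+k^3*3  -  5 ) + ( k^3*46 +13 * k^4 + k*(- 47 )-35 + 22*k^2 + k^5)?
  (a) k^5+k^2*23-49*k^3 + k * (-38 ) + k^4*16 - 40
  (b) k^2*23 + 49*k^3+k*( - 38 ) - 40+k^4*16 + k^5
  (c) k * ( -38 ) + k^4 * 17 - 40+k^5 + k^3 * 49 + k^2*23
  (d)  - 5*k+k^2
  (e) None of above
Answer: b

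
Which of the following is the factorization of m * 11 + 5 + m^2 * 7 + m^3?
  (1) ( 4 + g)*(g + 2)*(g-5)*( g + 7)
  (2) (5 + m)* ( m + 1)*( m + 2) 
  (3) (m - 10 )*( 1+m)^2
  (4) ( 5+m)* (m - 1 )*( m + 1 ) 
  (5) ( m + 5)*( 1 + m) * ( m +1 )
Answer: 5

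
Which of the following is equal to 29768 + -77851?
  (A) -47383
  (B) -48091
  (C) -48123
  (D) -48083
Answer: D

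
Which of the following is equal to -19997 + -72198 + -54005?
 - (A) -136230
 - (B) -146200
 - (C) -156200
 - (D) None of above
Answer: B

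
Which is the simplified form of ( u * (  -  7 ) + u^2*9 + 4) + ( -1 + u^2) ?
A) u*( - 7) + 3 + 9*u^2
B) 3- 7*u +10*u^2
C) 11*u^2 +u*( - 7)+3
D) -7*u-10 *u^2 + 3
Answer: B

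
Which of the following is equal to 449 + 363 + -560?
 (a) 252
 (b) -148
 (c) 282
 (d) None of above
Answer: a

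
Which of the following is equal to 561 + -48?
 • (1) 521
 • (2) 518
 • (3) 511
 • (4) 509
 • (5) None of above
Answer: 5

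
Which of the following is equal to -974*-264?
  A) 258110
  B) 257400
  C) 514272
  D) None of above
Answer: D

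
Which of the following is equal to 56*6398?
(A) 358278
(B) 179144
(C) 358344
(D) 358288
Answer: D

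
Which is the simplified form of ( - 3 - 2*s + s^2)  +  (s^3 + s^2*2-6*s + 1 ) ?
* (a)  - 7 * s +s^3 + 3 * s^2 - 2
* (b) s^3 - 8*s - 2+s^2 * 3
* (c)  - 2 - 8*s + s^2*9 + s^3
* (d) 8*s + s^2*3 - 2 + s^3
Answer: b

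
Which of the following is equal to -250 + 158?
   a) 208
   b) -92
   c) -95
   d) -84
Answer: b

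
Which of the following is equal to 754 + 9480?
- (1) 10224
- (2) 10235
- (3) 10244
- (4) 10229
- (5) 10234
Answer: 5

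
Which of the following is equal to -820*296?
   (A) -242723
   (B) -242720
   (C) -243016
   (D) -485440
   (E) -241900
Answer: B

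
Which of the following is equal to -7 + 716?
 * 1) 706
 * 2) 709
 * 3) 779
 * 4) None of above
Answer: 2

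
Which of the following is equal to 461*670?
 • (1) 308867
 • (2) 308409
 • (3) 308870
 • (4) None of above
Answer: 3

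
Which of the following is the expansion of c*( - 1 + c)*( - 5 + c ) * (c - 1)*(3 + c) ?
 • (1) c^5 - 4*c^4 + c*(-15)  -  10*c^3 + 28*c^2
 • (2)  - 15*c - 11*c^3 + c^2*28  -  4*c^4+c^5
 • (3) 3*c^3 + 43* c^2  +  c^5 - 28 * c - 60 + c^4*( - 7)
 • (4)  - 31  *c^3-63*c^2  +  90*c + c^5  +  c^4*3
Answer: 1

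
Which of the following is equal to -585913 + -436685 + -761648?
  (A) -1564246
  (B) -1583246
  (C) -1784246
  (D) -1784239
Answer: C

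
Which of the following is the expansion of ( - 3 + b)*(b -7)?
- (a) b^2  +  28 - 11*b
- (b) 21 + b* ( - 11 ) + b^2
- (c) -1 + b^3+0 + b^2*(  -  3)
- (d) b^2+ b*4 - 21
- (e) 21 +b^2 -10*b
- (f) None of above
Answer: e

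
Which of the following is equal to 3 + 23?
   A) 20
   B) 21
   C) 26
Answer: C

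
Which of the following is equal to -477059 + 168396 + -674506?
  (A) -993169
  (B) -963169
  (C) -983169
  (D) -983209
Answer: C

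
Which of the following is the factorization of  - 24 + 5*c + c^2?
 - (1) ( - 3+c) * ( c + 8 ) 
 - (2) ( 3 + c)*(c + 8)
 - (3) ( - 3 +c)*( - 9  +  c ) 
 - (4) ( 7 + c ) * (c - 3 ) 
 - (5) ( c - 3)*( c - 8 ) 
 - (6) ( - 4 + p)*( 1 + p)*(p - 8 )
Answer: 1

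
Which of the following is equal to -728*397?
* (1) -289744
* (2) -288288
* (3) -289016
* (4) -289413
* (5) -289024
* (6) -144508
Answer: 3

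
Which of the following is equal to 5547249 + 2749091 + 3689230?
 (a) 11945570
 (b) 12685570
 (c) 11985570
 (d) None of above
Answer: c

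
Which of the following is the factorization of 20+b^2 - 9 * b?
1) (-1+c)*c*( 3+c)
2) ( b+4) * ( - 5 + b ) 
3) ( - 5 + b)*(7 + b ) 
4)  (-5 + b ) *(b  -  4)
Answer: 4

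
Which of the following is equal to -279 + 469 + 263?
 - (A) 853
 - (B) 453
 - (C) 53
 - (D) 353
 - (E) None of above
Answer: B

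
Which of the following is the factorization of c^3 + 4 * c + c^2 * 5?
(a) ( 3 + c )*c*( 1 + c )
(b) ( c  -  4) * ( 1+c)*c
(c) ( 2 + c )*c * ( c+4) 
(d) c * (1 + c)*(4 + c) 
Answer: d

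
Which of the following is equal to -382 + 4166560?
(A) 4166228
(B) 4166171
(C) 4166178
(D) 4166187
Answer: C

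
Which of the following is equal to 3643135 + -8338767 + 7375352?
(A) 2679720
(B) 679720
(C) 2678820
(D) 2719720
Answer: A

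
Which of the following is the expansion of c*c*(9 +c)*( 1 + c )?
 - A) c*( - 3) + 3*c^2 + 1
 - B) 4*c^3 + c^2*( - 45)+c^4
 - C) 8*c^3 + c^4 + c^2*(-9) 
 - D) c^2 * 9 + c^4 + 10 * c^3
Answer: D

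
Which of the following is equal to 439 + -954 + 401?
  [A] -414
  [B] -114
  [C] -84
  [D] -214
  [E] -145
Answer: B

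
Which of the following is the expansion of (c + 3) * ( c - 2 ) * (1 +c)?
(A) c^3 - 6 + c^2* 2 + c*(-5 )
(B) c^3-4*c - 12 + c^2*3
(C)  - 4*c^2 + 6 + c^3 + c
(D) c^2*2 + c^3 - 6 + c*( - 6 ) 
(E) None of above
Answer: A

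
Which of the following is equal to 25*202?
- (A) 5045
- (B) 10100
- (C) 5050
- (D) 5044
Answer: C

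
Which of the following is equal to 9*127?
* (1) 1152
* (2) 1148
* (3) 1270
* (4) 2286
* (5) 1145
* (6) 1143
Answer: 6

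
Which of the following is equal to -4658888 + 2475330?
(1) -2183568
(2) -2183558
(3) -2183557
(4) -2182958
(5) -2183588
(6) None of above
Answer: 2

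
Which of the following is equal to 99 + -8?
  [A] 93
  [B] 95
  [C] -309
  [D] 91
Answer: D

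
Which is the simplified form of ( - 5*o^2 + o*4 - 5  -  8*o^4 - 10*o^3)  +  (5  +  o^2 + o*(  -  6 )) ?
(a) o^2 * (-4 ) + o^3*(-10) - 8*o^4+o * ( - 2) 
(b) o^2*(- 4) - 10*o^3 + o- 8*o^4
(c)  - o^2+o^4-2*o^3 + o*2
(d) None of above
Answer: a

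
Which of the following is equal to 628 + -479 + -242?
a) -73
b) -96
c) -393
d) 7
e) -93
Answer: e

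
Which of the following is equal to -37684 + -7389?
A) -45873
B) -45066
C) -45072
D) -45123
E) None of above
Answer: E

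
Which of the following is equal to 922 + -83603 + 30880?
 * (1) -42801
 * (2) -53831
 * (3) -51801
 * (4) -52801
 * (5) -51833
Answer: 3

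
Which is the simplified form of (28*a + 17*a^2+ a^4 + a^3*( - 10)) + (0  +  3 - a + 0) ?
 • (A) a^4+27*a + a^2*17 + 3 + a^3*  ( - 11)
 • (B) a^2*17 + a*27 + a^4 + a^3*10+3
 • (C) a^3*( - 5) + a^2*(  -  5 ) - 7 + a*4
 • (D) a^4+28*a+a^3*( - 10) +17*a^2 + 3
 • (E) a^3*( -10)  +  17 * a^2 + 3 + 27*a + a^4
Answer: E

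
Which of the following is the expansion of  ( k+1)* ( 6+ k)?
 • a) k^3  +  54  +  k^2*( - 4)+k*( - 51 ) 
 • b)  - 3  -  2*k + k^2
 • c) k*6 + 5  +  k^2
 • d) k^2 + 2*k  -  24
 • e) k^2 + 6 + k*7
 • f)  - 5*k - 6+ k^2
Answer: e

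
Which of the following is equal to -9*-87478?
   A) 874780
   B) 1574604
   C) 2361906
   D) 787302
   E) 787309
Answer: D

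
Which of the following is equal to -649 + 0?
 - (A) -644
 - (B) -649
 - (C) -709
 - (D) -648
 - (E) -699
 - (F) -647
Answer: B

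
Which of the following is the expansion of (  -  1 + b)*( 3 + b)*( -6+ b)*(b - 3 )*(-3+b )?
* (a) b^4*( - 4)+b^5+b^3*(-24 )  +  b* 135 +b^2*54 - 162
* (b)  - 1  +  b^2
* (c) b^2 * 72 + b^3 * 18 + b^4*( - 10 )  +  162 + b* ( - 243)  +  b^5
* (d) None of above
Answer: c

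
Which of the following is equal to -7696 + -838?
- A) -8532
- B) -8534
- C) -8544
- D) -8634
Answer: B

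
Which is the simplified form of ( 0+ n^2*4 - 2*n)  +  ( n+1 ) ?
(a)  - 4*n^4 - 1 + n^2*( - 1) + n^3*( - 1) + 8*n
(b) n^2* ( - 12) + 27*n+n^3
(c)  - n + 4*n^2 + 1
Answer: c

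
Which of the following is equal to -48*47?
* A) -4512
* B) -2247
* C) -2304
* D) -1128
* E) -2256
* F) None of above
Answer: E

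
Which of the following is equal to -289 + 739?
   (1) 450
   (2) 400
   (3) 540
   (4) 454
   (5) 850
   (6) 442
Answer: 1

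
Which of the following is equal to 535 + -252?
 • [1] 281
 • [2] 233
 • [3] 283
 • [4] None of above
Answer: 3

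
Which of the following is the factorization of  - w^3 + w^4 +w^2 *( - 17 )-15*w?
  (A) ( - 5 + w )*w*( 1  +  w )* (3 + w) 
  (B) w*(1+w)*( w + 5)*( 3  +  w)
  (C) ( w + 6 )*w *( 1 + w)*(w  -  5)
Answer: A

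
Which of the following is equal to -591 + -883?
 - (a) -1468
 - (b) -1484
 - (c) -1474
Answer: c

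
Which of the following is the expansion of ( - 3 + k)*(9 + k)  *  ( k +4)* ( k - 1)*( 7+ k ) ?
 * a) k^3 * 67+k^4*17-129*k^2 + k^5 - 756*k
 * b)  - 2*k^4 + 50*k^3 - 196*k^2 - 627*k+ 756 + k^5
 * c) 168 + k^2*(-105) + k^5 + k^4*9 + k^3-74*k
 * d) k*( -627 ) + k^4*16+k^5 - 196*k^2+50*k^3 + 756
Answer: d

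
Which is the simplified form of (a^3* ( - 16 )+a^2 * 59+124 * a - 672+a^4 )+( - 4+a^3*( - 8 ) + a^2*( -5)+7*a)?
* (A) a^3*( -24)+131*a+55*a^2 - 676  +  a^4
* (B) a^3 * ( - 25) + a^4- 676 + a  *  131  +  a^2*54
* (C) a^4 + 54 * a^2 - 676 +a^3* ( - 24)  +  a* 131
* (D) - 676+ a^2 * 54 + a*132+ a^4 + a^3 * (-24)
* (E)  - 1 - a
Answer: C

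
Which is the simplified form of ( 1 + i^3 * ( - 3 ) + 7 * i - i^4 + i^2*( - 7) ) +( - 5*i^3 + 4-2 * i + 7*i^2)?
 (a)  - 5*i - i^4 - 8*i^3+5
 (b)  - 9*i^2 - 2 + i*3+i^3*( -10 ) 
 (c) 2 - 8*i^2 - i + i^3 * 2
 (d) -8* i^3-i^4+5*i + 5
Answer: d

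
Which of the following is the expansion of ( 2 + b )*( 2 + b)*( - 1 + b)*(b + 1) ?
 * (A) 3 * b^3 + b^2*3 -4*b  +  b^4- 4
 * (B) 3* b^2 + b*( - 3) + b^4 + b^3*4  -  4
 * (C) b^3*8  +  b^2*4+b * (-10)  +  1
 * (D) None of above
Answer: D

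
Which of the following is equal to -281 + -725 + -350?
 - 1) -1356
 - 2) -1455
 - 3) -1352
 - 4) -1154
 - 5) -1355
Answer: 1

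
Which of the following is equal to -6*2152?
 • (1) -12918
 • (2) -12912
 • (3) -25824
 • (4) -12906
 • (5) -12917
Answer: 2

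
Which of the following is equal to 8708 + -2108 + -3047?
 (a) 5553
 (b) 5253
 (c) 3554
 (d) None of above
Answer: d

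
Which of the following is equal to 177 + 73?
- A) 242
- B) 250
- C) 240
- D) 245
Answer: B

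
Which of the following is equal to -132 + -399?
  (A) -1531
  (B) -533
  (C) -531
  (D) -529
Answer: C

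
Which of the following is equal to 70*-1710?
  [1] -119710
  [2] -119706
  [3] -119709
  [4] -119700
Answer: 4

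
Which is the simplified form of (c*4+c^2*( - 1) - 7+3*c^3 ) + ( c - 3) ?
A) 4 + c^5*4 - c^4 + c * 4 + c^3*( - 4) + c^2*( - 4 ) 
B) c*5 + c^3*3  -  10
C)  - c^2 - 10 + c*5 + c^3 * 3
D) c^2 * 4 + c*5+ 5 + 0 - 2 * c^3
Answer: C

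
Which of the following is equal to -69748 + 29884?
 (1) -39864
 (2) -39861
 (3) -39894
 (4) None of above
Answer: 1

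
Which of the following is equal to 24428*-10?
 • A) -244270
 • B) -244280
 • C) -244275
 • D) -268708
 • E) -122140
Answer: B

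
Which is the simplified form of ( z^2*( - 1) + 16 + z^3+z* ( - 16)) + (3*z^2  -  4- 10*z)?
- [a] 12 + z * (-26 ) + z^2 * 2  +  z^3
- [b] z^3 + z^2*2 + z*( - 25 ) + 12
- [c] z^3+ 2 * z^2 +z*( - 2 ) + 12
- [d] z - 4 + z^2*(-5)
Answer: a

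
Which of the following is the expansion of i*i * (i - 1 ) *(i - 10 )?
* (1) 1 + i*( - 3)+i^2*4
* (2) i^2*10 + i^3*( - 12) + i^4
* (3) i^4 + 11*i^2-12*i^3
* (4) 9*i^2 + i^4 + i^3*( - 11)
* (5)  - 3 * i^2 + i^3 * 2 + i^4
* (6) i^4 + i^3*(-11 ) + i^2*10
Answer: 6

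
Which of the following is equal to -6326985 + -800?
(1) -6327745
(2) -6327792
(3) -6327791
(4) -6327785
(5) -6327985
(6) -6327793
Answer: 4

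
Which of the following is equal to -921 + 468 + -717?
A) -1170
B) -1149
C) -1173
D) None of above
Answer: A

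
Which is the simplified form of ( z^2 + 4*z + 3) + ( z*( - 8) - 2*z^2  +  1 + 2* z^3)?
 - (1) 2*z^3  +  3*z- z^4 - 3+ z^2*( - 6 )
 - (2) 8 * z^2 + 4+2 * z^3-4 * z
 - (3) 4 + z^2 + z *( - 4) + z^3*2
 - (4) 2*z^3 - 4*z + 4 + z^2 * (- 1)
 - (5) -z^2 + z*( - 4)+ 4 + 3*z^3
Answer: 4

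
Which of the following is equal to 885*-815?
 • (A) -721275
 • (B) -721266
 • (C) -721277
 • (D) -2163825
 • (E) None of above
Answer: A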